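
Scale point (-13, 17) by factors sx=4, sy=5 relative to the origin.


Scaling: (x*sx, y*sy) = (-13*4, 17*5) = (-52, 85)

(-52, 85)


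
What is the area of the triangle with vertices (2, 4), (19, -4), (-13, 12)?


Area = |x1(y2-y3) + x2(y3-y1) + x3(y1-y2)| / 2
= |2*(-4-12) + 19*(12-4) + -13*(4--4)| / 2
= 8

8


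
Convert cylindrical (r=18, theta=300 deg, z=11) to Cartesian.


x = 18 * cos(300) = 9
y = 18 * sin(300) = -15.5885
z = 11

(9, -15.5885, 11)


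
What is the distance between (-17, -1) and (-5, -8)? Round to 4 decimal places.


d = sqrt((-5--17)^2 + (-8--1)^2) = 13.8924

13.8924


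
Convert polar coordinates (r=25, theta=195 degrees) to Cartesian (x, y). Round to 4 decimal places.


x = 25 * cos(195) = -24.1481
y = 25 * sin(195) = -6.4705

(-24.1481, -6.4705)


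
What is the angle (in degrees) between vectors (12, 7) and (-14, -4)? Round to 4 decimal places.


dot = 12*-14 + 7*-4 = -196
|u| = 13.8924, |v| = 14.5602
cos(angle) = -0.969
angle = 165.689 degrees

165.689 degrees


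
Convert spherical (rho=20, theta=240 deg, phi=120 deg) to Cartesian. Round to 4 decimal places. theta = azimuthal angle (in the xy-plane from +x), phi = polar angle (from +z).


x = 20 * sin(120) * cos(240) = -8.6603
y = 20 * sin(120) * sin(240) = -15
z = 20 * cos(120) = -10

(-8.6603, -15, -10)


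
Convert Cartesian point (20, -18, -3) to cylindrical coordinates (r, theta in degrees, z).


r = sqrt(20^2 + (-18)^2) = 26.9072
theta = atan2(-18, 20) = 318.0128 deg
z = -3

r = 26.9072, theta = 318.0128 deg, z = -3


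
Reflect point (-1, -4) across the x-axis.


Reflection across x-axis: (x, y) -> (x, -y)
(-1, -4) -> (-1, 4)

(-1, 4)


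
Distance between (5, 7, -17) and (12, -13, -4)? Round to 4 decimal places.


d = sqrt((12-5)^2 + (-13-7)^2 + (-4--17)^2) = 24.8596

24.8596


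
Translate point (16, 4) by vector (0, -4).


Translation: (x+dx, y+dy) = (16+0, 4+-4) = (16, 0)

(16, 0)


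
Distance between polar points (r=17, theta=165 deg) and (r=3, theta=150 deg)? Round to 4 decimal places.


d = sqrt(r1^2 + r2^2 - 2*r1*r2*cos(t2-t1))
d = sqrt(17^2 + 3^2 - 2*17*3*cos(150-165)) = 14.1236

14.1236


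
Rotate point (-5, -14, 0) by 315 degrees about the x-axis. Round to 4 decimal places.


x' = -5
y' = -14*cos(315) - 0*sin(315) = -9.8995
z' = -14*sin(315) + 0*cos(315) = 9.8995

(-5, -9.8995, 9.8995)


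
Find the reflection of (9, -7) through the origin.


Reflection through origin: (x, y) -> (-x, -y)
(9, -7) -> (-9, 7)

(-9, 7)


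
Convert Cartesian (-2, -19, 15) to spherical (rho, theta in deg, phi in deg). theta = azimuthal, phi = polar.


rho = sqrt((-2)^2 + (-19)^2 + 15^2) = 24.2899
theta = atan2(-19, -2) = 263.991 deg
phi = acos(15/24.2899) = 51.8633 deg

rho = 24.2899, theta = 263.991 deg, phi = 51.8633 deg


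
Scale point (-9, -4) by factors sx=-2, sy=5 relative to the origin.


Scaling: (x*sx, y*sy) = (-9*-2, -4*5) = (18, -20)

(18, -20)


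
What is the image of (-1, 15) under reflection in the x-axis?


Reflection across x-axis: (x, y) -> (x, -y)
(-1, 15) -> (-1, -15)

(-1, -15)


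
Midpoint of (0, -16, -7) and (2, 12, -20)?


Midpoint = ((0+2)/2, (-16+12)/2, (-7+-20)/2) = (1, -2, -13.5)

(1, -2, -13.5)


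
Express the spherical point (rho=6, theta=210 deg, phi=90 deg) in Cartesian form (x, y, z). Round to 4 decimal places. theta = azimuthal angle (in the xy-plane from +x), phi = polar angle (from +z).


x = 6 * sin(90) * cos(210) = -5.1962
y = 6 * sin(90) * sin(210) = -3
z = 6 * cos(90) = 0

(-5.1962, -3, 0)


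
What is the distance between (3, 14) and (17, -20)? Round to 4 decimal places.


d = sqrt((17-3)^2 + (-20-14)^2) = 36.7696

36.7696


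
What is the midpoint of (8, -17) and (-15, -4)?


Midpoint = ((8+-15)/2, (-17+-4)/2) = (-3.5, -10.5)

(-3.5, -10.5)


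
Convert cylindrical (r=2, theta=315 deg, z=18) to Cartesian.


x = 2 * cos(315) = 1.4142
y = 2 * sin(315) = -1.4142
z = 18

(1.4142, -1.4142, 18)


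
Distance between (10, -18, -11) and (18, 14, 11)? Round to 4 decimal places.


d = sqrt((18-10)^2 + (14--18)^2 + (11--11)^2) = 39.6485

39.6485


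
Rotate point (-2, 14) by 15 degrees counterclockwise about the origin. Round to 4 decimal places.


x' = -2*cos(15) - 14*sin(15) = -5.5553
y' = -2*sin(15) + 14*cos(15) = 13.0053

(-5.5553, 13.0053)


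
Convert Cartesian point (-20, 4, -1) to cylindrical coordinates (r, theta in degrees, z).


r = sqrt((-20)^2 + 4^2) = 20.3961
theta = atan2(4, -20) = 168.6901 deg
z = -1

r = 20.3961, theta = 168.6901 deg, z = -1


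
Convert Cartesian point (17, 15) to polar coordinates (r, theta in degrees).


r = sqrt(17^2 + 15^2) = 22.6716
theta = atan2(15, 17) = 41.4237 degrees

r = 22.6716, theta = 41.4237 degrees


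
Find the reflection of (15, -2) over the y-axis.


Reflection across y-axis: (x, y) -> (-x, y)
(15, -2) -> (-15, -2)

(-15, -2)


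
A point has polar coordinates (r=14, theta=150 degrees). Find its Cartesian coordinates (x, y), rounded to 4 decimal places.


x = 14 * cos(150) = -12.1244
y = 14 * sin(150) = 7

(-12.1244, 7)


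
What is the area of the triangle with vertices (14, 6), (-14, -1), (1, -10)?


Area = |x1(y2-y3) + x2(y3-y1) + x3(y1-y2)| / 2
= |14*(-1--10) + -14*(-10-6) + 1*(6--1)| / 2
= 178.5

178.5


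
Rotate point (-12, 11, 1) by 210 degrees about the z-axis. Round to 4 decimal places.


x' = -12*cos(210) - 11*sin(210) = 15.8923
y' = -12*sin(210) + 11*cos(210) = -3.5263
z' = 1

(15.8923, -3.5263, 1)


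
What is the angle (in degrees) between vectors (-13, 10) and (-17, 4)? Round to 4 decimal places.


dot = -13*-17 + 10*4 = 261
|u| = 16.4012, |v| = 17.4642
cos(angle) = 0.9112
angle = 24.3281 degrees

24.3281 degrees


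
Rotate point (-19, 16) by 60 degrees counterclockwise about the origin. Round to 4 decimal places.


x' = -19*cos(60) - 16*sin(60) = -23.3564
y' = -19*sin(60) + 16*cos(60) = -8.4545

(-23.3564, -8.4545)


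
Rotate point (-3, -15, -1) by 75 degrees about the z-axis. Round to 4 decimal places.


x' = -3*cos(75) - -15*sin(75) = 13.7124
y' = -3*sin(75) + -15*cos(75) = -6.7801
z' = -1

(13.7124, -6.7801, -1)


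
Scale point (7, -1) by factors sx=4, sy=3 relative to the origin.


Scaling: (x*sx, y*sy) = (7*4, -1*3) = (28, -3)

(28, -3)


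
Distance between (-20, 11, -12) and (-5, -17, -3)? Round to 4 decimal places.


d = sqrt((-5--20)^2 + (-17-11)^2 + (-3--12)^2) = 33.0151

33.0151


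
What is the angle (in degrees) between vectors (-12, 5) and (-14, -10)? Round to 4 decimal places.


dot = -12*-14 + 5*-10 = 118
|u| = 13, |v| = 17.2047
cos(angle) = 0.5276
angle = 58.1575 degrees

58.1575 degrees


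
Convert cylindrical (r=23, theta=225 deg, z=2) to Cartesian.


x = 23 * cos(225) = -16.2635
y = 23 * sin(225) = -16.2635
z = 2

(-16.2635, -16.2635, 2)


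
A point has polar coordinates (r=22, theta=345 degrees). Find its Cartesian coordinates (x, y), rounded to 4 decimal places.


x = 22 * cos(345) = 21.2504
y = 22 * sin(345) = -5.694

(21.2504, -5.694)


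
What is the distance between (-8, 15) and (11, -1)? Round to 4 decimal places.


d = sqrt((11--8)^2 + (-1-15)^2) = 24.8395

24.8395


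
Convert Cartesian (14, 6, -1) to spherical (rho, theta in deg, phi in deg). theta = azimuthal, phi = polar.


rho = sqrt(14^2 + 6^2 + (-1)^2) = 15.2643
theta = atan2(6, 14) = 23.1986 deg
phi = acos(-1/15.2643) = 93.7563 deg

rho = 15.2643, theta = 23.1986 deg, phi = 93.7563 deg


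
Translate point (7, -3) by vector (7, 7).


Translation: (x+dx, y+dy) = (7+7, -3+7) = (14, 4)

(14, 4)


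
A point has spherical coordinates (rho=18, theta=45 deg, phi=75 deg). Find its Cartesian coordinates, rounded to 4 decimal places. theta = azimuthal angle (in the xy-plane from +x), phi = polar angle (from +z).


x = 18 * sin(75) * cos(45) = 12.2942
y = 18 * sin(75) * sin(45) = 12.2942
z = 18 * cos(75) = 4.6587

(12.2942, 12.2942, 4.6587)


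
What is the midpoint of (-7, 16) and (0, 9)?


Midpoint = ((-7+0)/2, (16+9)/2) = (-3.5, 12.5)

(-3.5, 12.5)


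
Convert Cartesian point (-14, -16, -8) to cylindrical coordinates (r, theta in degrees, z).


r = sqrt((-14)^2 + (-16)^2) = 21.2603
theta = atan2(-16, -14) = 228.8141 deg
z = -8

r = 21.2603, theta = 228.8141 deg, z = -8


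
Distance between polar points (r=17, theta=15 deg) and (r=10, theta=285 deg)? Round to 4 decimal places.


d = sqrt(r1^2 + r2^2 - 2*r1*r2*cos(t2-t1))
d = sqrt(17^2 + 10^2 - 2*17*10*cos(285-15)) = 19.7231

19.7231


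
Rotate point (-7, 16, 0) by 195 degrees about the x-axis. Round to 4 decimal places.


x' = -7
y' = 16*cos(195) - 0*sin(195) = -15.4548
z' = 16*sin(195) + 0*cos(195) = -4.1411

(-7, -15.4548, -4.1411)


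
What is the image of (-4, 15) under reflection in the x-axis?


Reflection across x-axis: (x, y) -> (x, -y)
(-4, 15) -> (-4, -15)

(-4, -15)


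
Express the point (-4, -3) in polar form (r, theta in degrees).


r = sqrt((-4)^2 + (-3)^2) = 5
theta = atan2(-3, -4) = 216.8699 degrees

r = 5, theta = 216.8699 degrees


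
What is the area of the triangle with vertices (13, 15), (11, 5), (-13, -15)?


Area = |x1(y2-y3) + x2(y3-y1) + x3(y1-y2)| / 2
= |13*(5--15) + 11*(-15-15) + -13*(15-5)| / 2
= 100

100


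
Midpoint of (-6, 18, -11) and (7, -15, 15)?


Midpoint = ((-6+7)/2, (18+-15)/2, (-11+15)/2) = (0.5, 1.5, 2)

(0.5, 1.5, 2)


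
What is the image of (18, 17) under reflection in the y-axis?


Reflection across y-axis: (x, y) -> (-x, y)
(18, 17) -> (-18, 17)

(-18, 17)


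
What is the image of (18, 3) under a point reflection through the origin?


Reflection through origin: (x, y) -> (-x, -y)
(18, 3) -> (-18, -3)

(-18, -3)


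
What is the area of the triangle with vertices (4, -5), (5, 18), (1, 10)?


Area = |x1(y2-y3) + x2(y3-y1) + x3(y1-y2)| / 2
= |4*(18-10) + 5*(10--5) + 1*(-5-18)| / 2
= 42

42


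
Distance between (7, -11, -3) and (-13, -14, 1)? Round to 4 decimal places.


d = sqrt((-13-7)^2 + (-14--11)^2 + (1--3)^2) = 20.6155

20.6155


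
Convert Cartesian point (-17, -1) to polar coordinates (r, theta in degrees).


r = sqrt((-17)^2 + (-1)^2) = 17.0294
theta = atan2(-1, -17) = 183.3665 degrees

r = 17.0294, theta = 183.3665 degrees


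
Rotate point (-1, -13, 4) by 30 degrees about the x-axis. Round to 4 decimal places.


x' = -1
y' = -13*cos(30) - 4*sin(30) = -13.2583
z' = -13*sin(30) + 4*cos(30) = -3.0359

(-1, -13.2583, -3.0359)


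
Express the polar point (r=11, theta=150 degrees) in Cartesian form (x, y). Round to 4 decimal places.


x = 11 * cos(150) = -9.5263
y = 11 * sin(150) = 5.5

(-9.5263, 5.5)


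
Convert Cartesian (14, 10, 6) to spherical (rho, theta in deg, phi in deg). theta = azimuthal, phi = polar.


rho = sqrt(14^2 + 10^2 + 6^2) = 18.2209
theta = atan2(10, 14) = 35.5377 deg
phi = acos(6/18.2209) = 70.7741 deg

rho = 18.2209, theta = 35.5377 deg, phi = 70.7741 deg


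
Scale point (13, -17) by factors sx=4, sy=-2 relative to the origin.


Scaling: (x*sx, y*sy) = (13*4, -17*-2) = (52, 34)

(52, 34)


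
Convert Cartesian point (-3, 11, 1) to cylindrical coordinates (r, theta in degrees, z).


r = sqrt((-3)^2 + 11^2) = 11.4018
theta = atan2(11, -3) = 105.2551 deg
z = 1

r = 11.4018, theta = 105.2551 deg, z = 1


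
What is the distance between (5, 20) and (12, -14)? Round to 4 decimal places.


d = sqrt((12-5)^2 + (-14-20)^2) = 34.7131

34.7131


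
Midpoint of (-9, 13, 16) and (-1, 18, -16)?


Midpoint = ((-9+-1)/2, (13+18)/2, (16+-16)/2) = (-5, 15.5, 0)

(-5, 15.5, 0)


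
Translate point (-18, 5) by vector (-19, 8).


Translation: (x+dx, y+dy) = (-18+-19, 5+8) = (-37, 13)

(-37, 13)


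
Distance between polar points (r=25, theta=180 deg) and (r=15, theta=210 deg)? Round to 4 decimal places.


d = sqrt(r1^2 + r2^2 - 2*r1*r2*cos(t2-t1))
d = sqrt(25^2 + 15^2 - 2*25*15*cos(210-180)) = 14.1591

14.1591


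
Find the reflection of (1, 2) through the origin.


Reflection through origin: (x, y) -> (-x, -y)
(1, 2) -> (-1, -2)

(-1, -2)


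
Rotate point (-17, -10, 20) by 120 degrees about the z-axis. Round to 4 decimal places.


x' = -17*cos(120) - -10*sin(120) = 17.1603
y' = -17*sin(120) + -10*cos(120) = -9.7224
z' = 20

(17.1603, -9.7224, 20)


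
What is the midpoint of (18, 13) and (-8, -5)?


Midpoint = ((18+-8)/2, (13+-5)/2) = (5, 4)

(5, 4)


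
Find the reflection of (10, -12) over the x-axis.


Reflection across x-axis: (x, y) -> (x, -y)
(10, -12) -> (10, 12)

(10, 12)


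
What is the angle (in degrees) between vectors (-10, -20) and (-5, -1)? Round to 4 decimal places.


dot = -10*-5 + -20*-1 = 70
|u| = 22.3607, |v| = 5.099
cos(angle) = 0.6139
angle = 52.125 degrees

52.125 degrees


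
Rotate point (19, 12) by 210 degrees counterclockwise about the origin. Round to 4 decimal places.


x' = 19*cos(210) - 12*sin(210) = -10.4545
y' = 19*sin(210) + 12*cos(210) = -19.8923

(-10.4545, -19.8923)


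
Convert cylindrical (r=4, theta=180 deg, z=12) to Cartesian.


x = 4 * cos(180) = -4
y = 4 * sin(180) = 0
z = 12

(-4, 0, 12)


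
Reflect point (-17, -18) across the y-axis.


Reflection across y-axis: (x, y) -> (-x, y)
(-17, -18) -> (17, -18)

(17, -18)


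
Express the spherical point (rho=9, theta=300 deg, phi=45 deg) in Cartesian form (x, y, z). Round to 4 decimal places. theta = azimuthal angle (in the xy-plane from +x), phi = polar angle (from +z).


x = 9 * sin(45) * cos(300) = 3.182
y = 9 * sin(45) * sin(300) = -5.5114
z = 9 * cos(45) = 6.364

(3.182, -5.5114, 6.364)


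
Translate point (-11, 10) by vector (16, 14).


Translation: (x+dx, y+dy) = (-11+16, 10+14) = (5, 24)

(5, 24)


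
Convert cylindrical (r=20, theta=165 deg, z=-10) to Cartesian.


x = 20 * cos(165) = -19.3185
y = 20 * sin(165) = 5.1764
z = -10

(-19.3185, 5.1764, -10)


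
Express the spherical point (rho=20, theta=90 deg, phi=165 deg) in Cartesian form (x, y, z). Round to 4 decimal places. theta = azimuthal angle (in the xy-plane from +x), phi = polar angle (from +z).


x = 20 * sin(165) * cos(90) = 0
y = 20 * sin(165) * sin(90) = 5.1764
z = 20 * cos(165) = -19.3185

(0, 5.1764, -19.3185)


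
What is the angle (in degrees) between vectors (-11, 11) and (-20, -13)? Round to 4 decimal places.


dot = -11*-20 + 11*-13 = 77
|u| = 15.5563, |v| = 23.8537
cos(angle) = 0.2075
angle = 78.0239 degrees

78.0239 degrees


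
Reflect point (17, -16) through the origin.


Reflection through origin: (x, y) -> (-x, -y)
(17, -16) -> (-17, 16)

(-17, 16)


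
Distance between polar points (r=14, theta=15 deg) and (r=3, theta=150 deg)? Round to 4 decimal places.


d = sqrt(r1^2 + r2^2 - 2*r1*r2*cos(t2-t1))
d = sqrt(14^2 + 3^2 - 2*14*3*cos(150-15)) = 16.2603

16.2603


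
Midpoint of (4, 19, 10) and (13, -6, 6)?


Midpoint = ((4+13)/2, (19+-6)/2, (10+6)/2) = (8.5, 6.5, 8)

(8.5, 6.5, 8)


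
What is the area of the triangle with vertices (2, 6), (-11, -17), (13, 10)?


Area = |x1(y2-y3) + x2(y3-y1) + x3(y1-y2)| / 2
= |2*(-17-10) + -11*(10-6) + 13*(6--17)| / 2
= 100.5

100.5


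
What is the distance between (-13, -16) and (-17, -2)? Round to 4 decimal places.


d = sqrt((-17--13)^2 + (-2--16)^2) = 14.5602

14.5602


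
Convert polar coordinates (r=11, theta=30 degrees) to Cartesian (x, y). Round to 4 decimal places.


x = 11 * cos(30) = 9.5263
y = 11 * sin(30) = 5.5

(9.5263, 5.5)


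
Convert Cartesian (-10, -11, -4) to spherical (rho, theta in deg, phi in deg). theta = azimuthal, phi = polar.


rho = sqrt((-10)^2 + (-11)^2 + (-4)^2) = 15.3948
theta = atan2(-11, -10) = 227.7263 deg
phi = acos(-4/15.3948) = 105.0599 deg

rho = 15.3948, theta = 227.7263 deg, phi = 105.0599 deg


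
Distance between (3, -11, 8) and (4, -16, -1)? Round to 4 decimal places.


d = sqrt((4-3)^2 + (-16--11)^2 + (-1-8)^2) = 10.3441

10.3441


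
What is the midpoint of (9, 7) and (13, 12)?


Midpoint = ((9+13)/2, (7+12)/2) = (11, 9.5)

(11, 9.5)


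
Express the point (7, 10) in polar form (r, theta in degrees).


r = sqrt(7^2 + 10^2) = 12.2066
theta = atan2(10, 7) = 55.008 degrees

r = 12.2066, theta = 55.008 degrees


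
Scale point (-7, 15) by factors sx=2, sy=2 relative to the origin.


Scaling: (x*sx, y*sy) = (-7*2, 15*2) = (-14, 30)

(-14, 30)


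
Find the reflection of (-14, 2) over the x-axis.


Reflection across x-axis: (x, y) -> (x, -y)
(-14, 2) -> (-14, -2)

(-14, -2)


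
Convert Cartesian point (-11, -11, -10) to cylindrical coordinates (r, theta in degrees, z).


r = sqrt((-11)^2 + (-11)^2) = 15.5563
theta = atan2(-11, -11) = 225 deg
z = -10

r = 15.5563, theta = 225 deg, z = -10


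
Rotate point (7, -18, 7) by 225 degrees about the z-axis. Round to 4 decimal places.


x' = 7*cos(225) - -18*sin(225) = -17.6777
y' = 7*sin(225) + -18*cos(225) = 7.7782
z' = 7

(-17.6777, 7.7782, 7)


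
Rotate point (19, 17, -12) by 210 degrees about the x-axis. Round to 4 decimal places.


x' = 19
y' = 17*cos(210) - -12*sin(210) = -20.7224
z' = 17*sin(210) + -12*cos(210) = 1.8923

(19, -20.7224, 1.8923)


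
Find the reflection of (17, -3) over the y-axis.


Reflection across y-axis: (x, y) -> (-x, y)
(17, -3) -> (-17, -3)

(-17, -3)


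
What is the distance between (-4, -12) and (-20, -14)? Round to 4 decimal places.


d = sqrt((-20--4)^2 + (-14--12)^2) = 16.1245

16.1245


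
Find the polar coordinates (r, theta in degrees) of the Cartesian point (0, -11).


r = sqrt(0^2 + (-11)^2) = 11
theta = atan2(-11, 0) = 270 degrees

r = 11, theta = 270 degrees


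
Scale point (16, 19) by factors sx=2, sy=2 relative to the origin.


Scaling: (x*sx, y*sy) = (16*2, 19*2) = (32, 38)

(32, 38)


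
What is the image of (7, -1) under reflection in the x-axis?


Reflection across x-axis: (x, y) -> (x, -y)
(7, -1) -> (7, 1)

(7, 1)


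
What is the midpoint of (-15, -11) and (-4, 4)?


Midpoint = ((-15+-4)/2, (-11+4)/2) = (-9.5, -3.5)

(-9.5, -3.5)


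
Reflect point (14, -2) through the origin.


Reflection through origin: (x, y) -> (-x, -y)
(14, -2) -> (-14, 2)

(-14, 2)


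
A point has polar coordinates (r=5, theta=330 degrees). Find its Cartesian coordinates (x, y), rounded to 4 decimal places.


x = 5 * cos(330) = 4.3301
y = 5 * sin(330) = -2.5

(4.3301, -2.5)


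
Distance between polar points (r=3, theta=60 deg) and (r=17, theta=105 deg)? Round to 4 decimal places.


d = sqrt(r1^2 + r2^2 - 2*r1*r2*cos(t2-t1))
d = sqrt(3^2 + 17^2 - 2*3*17*cos(105-60)) = 15.0291

15.0291


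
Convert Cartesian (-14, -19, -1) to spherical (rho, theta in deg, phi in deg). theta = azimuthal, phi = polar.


rho = sqrt((-14)^2 + (-19)^2 + (-1)^2) = 23.622
theta = atan2(-19, -14) = 233.6156 deg
phi = acos(-1/23.622) = 92.4262 deg

rho = 23.622, theta = 233.6156 deg, phi = 92.4262 deg


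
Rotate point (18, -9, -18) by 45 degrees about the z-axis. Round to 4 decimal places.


x' = 18*cos(45) - -9*sin(45) = 19.0919
y' = 18*sin(45) + -9*cos(45) = 6.364
z' = -18

(19.0919, 6.364, -18)


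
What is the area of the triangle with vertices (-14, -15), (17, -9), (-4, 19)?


Area = |x1(y2-y3) + x2(y3-y1) + x3(y1-y2)| / 2
= |-14*(-9-19) + 17*(19--15) + -4*(-15--9)| / 2
= 497

497


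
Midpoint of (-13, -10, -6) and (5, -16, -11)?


Midpoint = ((-13+5)/2, (-10+-16)/2, (-6+-11)/2) = (-4, -13, -8.5)

(-4, -13, -8.5)


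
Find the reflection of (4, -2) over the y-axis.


Reflection across y-axis: (x, y) -> (-x, y)
(4, -2) -> (-4, -2)

(-4, -2)


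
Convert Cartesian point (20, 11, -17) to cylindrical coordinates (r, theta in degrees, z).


r = sqrt(20^2 + 11^2) = 22.8254
theta = atan2(11, 20) = 28.8108 deg
z = -17

r = 22.8254, theta = 28.8108 deg, z = -17


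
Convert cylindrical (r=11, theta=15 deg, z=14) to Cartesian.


x = 11 * cos(15) = 10.6252
y = 11 * sin(15) = 2.847
z = 14

(10.6252, 2.847, 14)


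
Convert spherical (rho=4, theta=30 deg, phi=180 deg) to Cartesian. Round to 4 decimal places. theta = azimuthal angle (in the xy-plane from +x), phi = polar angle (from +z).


x = 4 * sin(180) * cos(30) = 0
y = 4 * sin(180) * sin(30) = 0
z = 4 * cos(180) = -4

(0, 0, -4)


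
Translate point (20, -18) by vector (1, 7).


Translation: (x+dx, y+dy) = (20+1, -18+7) = (21, -11)

(21, -11)


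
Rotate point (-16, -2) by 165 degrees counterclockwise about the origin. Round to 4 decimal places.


x' = -16*cos(165) - -2*sin(165) = 15.9725
y' = -16*sin(165) + -2*cos(165) = -2.2093

(15.9725, -2.2093)


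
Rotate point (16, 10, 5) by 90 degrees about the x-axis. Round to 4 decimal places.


x' = 16
y' = 10*cos(90) - 5*sin(90) = -5
z' = 10*sin(90) + 5*cos(90) = 10

(16, -5, 10)


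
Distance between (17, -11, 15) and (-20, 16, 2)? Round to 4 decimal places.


d = sqrt((-20-17)^2 + (16--11)^2 + (2-15)^2) = 47.613

47.613


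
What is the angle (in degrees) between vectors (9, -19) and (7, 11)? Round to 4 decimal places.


dot = 9*7 + -19*11 = -146
|u| = 21.0238, |v| = 13.0384
cos(angle) = -0.5326
angle = 122.1826 degrees

122.1826 degrees


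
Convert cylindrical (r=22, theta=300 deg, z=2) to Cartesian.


x = 22 * cos(300) = 11
y = 22 * sin(300) = -19.0526
z = 2

(11, -19.0526, 2)


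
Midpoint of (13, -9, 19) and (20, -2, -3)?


Midpoint = ((13+20)/2, (-9+-2)/2, (19+-3)/2) = (16.5, -5.5, 8)

(16.5, -5.5, 8)


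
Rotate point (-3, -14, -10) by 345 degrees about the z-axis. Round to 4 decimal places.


x' = -3*cos(345) - -14*sin(345) = -6.5212
y' = -3*sin(345) + -14*cos(345) = -12.7465
z' = -10

(-6.5212, -12.7465, -10)


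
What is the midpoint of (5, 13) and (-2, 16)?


Midpoint = ((5+-2)/2, (13+16)/2) = (1.5, 14.5)

(1.5, 14.5)


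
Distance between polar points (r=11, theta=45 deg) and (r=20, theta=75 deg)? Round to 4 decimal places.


d = sqrt(r1^2 + r2^2 - 2*r1*r2*cos(t2-t1))
d = sqrt(11^2 + 20^2 - 2*11*20*cos(75-45)) = 11.83

11.83


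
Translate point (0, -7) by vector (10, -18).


Translation: (x+dx, y+dy) = (0+10, -7+-18) = (10, -25)

(10, -25)


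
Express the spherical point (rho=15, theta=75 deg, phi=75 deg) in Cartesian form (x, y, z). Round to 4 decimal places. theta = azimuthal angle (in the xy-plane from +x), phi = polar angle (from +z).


x = 15 * sin(75) * cos(75) = 3.75
y = 15 * sin(75) * sin(75) = 13.9952
z = 15 * cos(75) = 3.8823

(3.75, 13.9952, 3.8823)


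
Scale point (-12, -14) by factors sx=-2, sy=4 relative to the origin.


Scaling: (x*sx, y*sy) = (-12*-2, -14*4) = (24, -56)

(24, -56)


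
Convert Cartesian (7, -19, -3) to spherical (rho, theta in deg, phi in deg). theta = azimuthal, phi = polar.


rho = sqrt(7^2 + (-19)^2 + (-3)^2) = 20.4695
theta = atan2(-19, 7) = 290.2249 deg
phi = acos(-3/20.4695) = 98.4276 deg

rho = 20.4695, theta = 290.2249 deg, phi = 98.4276 deg


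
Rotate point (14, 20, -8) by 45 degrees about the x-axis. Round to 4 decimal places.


x' = 14
y' = 20*cos(45) - -8*sin(45) = 19.799
z' = 20*sin(45) + -8*cos(45) = 8.4853

(14, 19.799, 8.4853)


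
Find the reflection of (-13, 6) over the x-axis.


Reflection across x-axis: (x, y) -> (x, -y)
(-13, 6) -> (-13, -6)

(-13, -6)


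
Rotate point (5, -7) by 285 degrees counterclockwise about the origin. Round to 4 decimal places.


x' = 5*cos(285) - -7*sin(285) = -5.4674
y' = 5*sin(285) + -7*cos(285) = -6.6414

(-5.4674, -6.6414)


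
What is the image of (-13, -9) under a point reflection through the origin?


Reflection through origin: (x, y) -> (-x, -y)
(-13, -9) -> (13, 9)

(13, 9)


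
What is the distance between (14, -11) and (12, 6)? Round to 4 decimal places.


d = sqrt((12-14)^2 + (6--11)^2) = 17.1172

17.1172


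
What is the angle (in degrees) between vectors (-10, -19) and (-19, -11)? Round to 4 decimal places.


dot = -10*-19 + -19*-11 = 399
|u| = 21.4709, |v| = 21.9545
cos(angle) = 0.8464
angle = 32.1729 degrees

32.1729 degrees


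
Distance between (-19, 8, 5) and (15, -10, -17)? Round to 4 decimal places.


d = sqrt((15--19)^2 + (-10-8)^2 + (-17-5)^2) = 44.317

44.317


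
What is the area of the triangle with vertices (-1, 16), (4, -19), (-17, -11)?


Area = |x1(y2-y3) + x2(y3-y1) + x3(y1-y2)| / 2
= |-1*(-19--11) + 4*(-11-16) + -17*(16--19)| / 2
= 347.5

347.5


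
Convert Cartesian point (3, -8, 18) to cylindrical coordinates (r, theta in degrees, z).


r = sqrt(3^2 + (-8)^2) = 8.544
theta = atan2(-8, 3) = 290.556 deg
z = 18

r = 8.544, theta = 290.556 deg, z = 18


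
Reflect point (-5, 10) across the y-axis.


Reflection across y-axis: (x, y) -> (-x, y)
(-5, 10) -> (5, 10)

(5, 10)


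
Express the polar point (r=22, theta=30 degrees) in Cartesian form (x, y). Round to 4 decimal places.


x = 22 * cos(30) = 19.0526
y = 22 * sin(30) = 11

(19.0526, 11)


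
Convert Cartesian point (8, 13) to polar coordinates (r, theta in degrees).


r = sqrt(8^2 + 13^2) = 15.2643
theta = atan2(13, 8) = 58.3925 degrees

r = 15.2643, theta = 58.3925 degrees


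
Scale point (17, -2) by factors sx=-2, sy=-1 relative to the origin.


Scaling: (x*sx, y*sy) = (17*-2, -2*-1) = (-34, 2)

(-34, 2)


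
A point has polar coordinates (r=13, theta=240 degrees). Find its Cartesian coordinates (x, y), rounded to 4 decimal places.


x = 13 * cos(240) = -6.5
y = 13 * sin(240) = -11.2583

(-6.5, -11.2583)


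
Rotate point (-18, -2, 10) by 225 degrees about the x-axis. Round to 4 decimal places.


x' = -18
y' = -2*cos(225) - 10*sin(225) = 8.4853
z' = -2*sin(225) + 10*cos(225) = -5.6569

(-18, 8.4853, -5.6569)


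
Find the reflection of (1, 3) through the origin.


Reflection through origin: (x, y) -> (-x, -y)
(1, 3) -> (-1, -3)

(-1, -3)


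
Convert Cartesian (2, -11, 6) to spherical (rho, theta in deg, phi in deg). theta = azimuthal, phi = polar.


rho = sqrt(2^2 + (-11)^2 + 6^2) = 12.6886
theta = atan2(-11, 2) = 280.3048 deg
phi = acos(6/12.6886) = 61.7795 deg

rho = 12.6886, theta = 280.3048 deg, phi = 61.7795 deg


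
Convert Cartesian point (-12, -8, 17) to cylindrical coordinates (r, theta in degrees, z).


r = sqrt((-12)^2 + (-8)^2) = 14.4222
theta = atan2(-8, -12) = 213.6901 deg
z = 17

r = 14.4222, theta = 213.6901 deg, z = 17


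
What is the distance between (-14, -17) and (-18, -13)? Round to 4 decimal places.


d = sqrt((-18--14)^2 + (-13--17)^2) = 5.6569

5.6569


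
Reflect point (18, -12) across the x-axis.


Reflection across x-axis: (x, y) -> (x, -y)
(18, -12) -> (18, 12)

(18, 12)


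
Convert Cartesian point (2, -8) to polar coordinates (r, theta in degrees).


r = sqrt(2^2 + (-8)^2) = 8.2462
theta = atan2(-8, 2) = 284.0362 degrees

r = 8.2462, theta = 284.0362 degrees


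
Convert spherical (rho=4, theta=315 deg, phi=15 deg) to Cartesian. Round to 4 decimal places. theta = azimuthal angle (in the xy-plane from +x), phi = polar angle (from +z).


x = 4 * sin(15) * cos(315) = 0.7321
y = 4 * sin(15) * sin(315) = -0.7321
z = 4 * cos(15) = 3.8637

(0.7321, -0.7321, 3.8637)


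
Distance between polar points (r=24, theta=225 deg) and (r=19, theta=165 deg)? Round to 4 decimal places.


d = sqrt(r1^2 + r2^2 - 2*r1*r2*cos(t2-t1))
d = sqrt(24^2 + 19^2 - 2*24*19*cos(165-225)) = 21.9317

21.9317


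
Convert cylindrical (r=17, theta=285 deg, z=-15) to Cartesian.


x = 17 * cos(285) = 4.3999
y = 17 * sin(285) = -16.4207
z = -15

(4.3999, -16.4207, -15)


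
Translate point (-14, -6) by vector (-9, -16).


Translation: (x+dx, y+dy) = (-14+-9, -6+-16) = (-23, -22)

(-23, -22)


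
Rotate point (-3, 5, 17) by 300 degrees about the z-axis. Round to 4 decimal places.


x' = -3*cos(300) - 5*sin(300) = 2.8301
y' = -3*sin(300) + 5*cos(300) = 5.0981
z' = 17

(2.8301, 5.0981, 17)


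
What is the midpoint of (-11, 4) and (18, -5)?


Midpoint = ((-11+18)/2, (4+-5)/2) = (3.5, -0.5)

(3.5, -0.5)


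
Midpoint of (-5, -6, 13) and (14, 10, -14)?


Midpoint = ((-5+14)/2, (-6+10)/2, (13+-14)/2) = (4.5, 2, -0.5)

(4.5, 2, -0.5)


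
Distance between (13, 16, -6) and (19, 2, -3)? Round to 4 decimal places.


d = sqrt((19-13)^2 + (2-16)^2 + (-3--6)^2) = 15.5242

15.5242


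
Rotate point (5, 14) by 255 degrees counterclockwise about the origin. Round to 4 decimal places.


x' = 5*cos(255) - 14*sin(255) = 12.2289
y' = 5*sin(255) + 14*cos(255) = -8.4531

(12.2289, -8.4531)


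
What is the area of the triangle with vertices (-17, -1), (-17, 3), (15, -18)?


Area = |x1(y2-y3) + x2(y3-y1) + x3(y1-y2)| / 2
= |-17*(3--18) + -17*(-18--1) + 15*(-1-3)| / 2
= 64

64


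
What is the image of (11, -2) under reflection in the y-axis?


Reflection across y-axis: (x, y) -> (-x, y)
(11, -2) -> (-11, -2)

(-11, -2)


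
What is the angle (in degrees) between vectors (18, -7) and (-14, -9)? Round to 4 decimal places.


dot = 18*-14 + -7*-9 = -189
|u| = 19.3132, |v| = 16.6433
cos(angle) = -0.588
angle = 126.0143 degrees

126.0143 degrees


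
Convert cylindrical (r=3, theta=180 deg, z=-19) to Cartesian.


x = 3 * cos(180) = -3
y = 3 * sin(180) = 0
z = -19

(-3, 0, -19)


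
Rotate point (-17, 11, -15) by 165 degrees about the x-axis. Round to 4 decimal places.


x' = -17
y' = 11*cos(165) - -15*sin(165) = -6.7429
z' = 11*sin(165) + -15*cos(165) = 17.3359

(-17, -6.7429, 17.3359)


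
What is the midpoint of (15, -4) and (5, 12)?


Midpoint = ((15+5)/2, (-4+12)/2) = (10, 4)

(10, 4)


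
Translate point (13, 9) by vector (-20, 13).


Translation: (x+dx, y+dy) = (13+-20, 9+13) = (-7, 22)

(-7, 22)


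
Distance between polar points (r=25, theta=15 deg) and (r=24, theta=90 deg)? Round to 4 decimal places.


d = sqrt(r1^2 + r2^2 - 2*r1*r2*cos(t2-t1))
d = sqrt(25^2 + 24^2 - 2*25*24*cos(90-15)) = 29.8399

29.8399


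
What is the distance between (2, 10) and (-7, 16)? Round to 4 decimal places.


d = sqrt((-7-2)^2 + (16-10)^2) = 10.8167

10.8167


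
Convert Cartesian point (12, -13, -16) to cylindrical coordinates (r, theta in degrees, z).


r = sqrt(12^2 + (-13)^2) = 17.6918
theta = atan2(-13, 12) = 312.7094 deg
z = -16

r = 17.6918, theta = 312.7094 deg, z = -16


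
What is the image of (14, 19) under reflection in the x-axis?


Reflection across x-axis: (x, y) -> (x, -y)
(14, 19) -> (14, -19)

(14, -19)


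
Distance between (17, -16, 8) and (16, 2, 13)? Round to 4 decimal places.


d = sqrt((16-17)^2 + (2--16)^2 + (13-8)^2) = 18.7083

18.7083


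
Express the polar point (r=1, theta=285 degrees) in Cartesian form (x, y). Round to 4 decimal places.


x = 1 * cos(285) = 0.2588
y = 1 * sin(285) = -0.9659

(0.2588, -0.9659)


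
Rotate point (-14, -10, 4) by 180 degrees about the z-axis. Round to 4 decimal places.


x' = -14*cos(180) - -10*sin(180) = 14
y' = -14*sin(180) + -10*cos(180) = 10
z' = 4

(14, 10, 4)


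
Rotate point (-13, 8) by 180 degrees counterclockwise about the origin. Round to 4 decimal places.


x' = -13*cos(180) - 8*sin(180) = 13
y' = -13*sin(180) + 8*cos(180) = -8

(13, -8)


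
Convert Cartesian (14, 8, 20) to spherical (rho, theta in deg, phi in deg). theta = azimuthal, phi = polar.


rho = sqrt(14^2 + 8^2 + 20^2) = 25.6905
theta = atan2(8, 14) = 29.7449 deg
phi = acos(20/25.6905) = 38.8767 deg

rho = 25.6905, theta = 29.7449 deg, phi = 38.8767 deg


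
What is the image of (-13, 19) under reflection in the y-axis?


Reflection across y-axis: (x, y) -> (-x, y)
(-13, 19) -> (13, 19)

(13, 19)


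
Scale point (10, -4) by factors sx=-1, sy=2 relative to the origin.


Scaling: (x*sx, y*sy) = (10*-1, -4*2) = (-10, -8)

(-10, -8)


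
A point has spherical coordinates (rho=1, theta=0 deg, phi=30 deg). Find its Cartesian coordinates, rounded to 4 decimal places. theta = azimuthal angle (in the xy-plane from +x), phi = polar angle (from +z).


x = 1 * sin(30) * cos(0) = 0.5
y = 1 * sin(30) * sin(0) = 0
z = 1 * cos(30) = 0.866

(0.5, 0, 0.866)


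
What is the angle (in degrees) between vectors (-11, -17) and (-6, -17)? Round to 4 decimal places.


dot = -11*-6 + -17*-17 = 355
|u| = 20.2485, |v| = 18.0278
cos(angle) = 0.9725
angle = 13.4652 degrees

13.4652 degrees


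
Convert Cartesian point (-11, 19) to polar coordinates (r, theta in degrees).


r = sqrt((-11)^2 + 19^2) = 21.9545
theta = atan2(19, -11) = 120.0686 degrees

r = 21.9545, theta = 120.0686 degrees


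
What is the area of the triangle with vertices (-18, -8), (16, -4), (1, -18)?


Area = |x1(y2-y3) + x2(y3-y1) + x3(y1-y2)| / 2
= |-18*(-4--18) + 16*(-18--8) + 1*(-8--4)| / 2
= 208

208


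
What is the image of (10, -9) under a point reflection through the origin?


Reflection through origin: (x, y) -> (-x, -y)
(10, -9) -> (-10, 9)

(-10, 9)


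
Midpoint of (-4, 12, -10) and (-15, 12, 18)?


Midpoint = ((-4+-15)/2, (12+12)/2, (-10+18)/2) = (-9.5, 12, 4)

(-9.5, 12, 4)


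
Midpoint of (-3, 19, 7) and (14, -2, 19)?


Midpoint = ((-3+14)/2, (19+-2)/2, (7+19)/2) = (5.5, 8.5, 13)

(5.5, 8.5, 13)


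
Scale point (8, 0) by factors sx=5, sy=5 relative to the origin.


Scaling: (x*sx, y*sy) = (8*5, 0*5) = (40, 0)

(40, 0)


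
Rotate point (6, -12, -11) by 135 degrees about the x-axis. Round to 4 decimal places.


x' = 6
y' = -12*cos(135) - -11*sin(135) = 16.2635
z' = -12*sin(135) + -11*cos(135) = -0.7071

(6, 16.2635, -0.7071)


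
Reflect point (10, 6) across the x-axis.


Reflection across x-axis: (x, y) -> (x, -y)
(10, 6) -> (10, -6)

(10, -6)


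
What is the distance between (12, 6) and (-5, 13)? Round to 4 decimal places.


d = sqrt((-5-12)^2 + (13-6)^2) = 18.3848

18.3848


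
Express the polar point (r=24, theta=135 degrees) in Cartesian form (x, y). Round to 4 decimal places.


x = 24 * cos(135) = -16.9706
y = 24 * sin(135) = 16.9706

(-16.9706, 16.9706)


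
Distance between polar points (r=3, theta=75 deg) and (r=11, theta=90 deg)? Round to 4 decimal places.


d = sqrt(r1^2 + r2^2 - 2*r1*r2*cos(t2-t1))
d = sqrt(3^2 + 11^2 - 2*3*11*cos(90-75)) = 8.1393

8.1393


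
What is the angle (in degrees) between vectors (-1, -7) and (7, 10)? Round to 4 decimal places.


dot = -1*7 + -7*10 = -77
|u| = 7.0711, |v| = 12.2066
cos(angle) = -0.8921
angle = 153.1381 degrees

153.1381 degrees


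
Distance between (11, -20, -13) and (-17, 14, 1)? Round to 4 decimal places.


d = sqrt((-17-11)^2 + (14--20)^2 + (1--13)^2) = 46.2169

46.2169


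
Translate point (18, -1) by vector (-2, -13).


Translation: (x+dx, y+dy) = (18+-2, -1+-13) = (16, -14)

(16, -14)


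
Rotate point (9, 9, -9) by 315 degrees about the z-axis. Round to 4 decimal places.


x' = 9*cos(315) - 9*sin(315) = 12.7279
y' = 9*sin(315) + 9*cos(315) = 0
z' = -9

(12.7279, 0, -9)


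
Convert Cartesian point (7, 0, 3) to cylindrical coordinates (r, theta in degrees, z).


r = sqrt(7^2 + 0^2) = 7
theta = atan2(0, 7) = 0 deg
z = 3

r = 7, theta = 0 deg, z = 3


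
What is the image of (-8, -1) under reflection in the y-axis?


Reflection across y-axis: (x, y) -> (-x, y)
(-8, -1) -> (8, -1)

(8, -1)


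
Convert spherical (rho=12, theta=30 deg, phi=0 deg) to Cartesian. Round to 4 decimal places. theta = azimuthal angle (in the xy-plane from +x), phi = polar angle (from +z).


x = 12 * sin(0) * cos(30) = 0
y = 12 * sin(0) * sin(30) = 0
z = 12 * cos(0) = 12

(0, 0, 12)


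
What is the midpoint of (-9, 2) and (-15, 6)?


Midpoint = ((-9+-15)/2, (2+6)/2) = (-12, 4)

(-12, 4)


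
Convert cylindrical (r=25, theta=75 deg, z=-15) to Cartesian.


x = 25 * cos(75) = 6.4705
y = 25 * sin(75) = 24.1481
z = -15

(6.4705, 24.1481, -15)


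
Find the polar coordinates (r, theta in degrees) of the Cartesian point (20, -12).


r = sqrt(20^2 + (-12)^2) = 23.3238
theta = atan2(-12, 20) = 329.0362 degrees

r = 23.3238, theta = 329.0362 degrees


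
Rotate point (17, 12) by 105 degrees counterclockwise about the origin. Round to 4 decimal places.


x' = 17*cos(105) - 12*sin(105) = -15.991
y' = 17*sin(105) + 12*cos(105) = 13.3149

(-15.991, 13.3149)


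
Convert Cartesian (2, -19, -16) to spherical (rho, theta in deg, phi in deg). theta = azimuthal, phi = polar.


rho = sqrt(2^2 + (-19)^2 + (-16)^2) = 24.9199
theta = atan2(-19, 2) = 276.009 deg
phi = acos(-16/24.9199) = 129.9454 deg

rho = 24.9199, theta = 276.009 deg, phi = 129.9454 deg


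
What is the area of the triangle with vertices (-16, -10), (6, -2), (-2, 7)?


Area = |x1(y2-y3) + x2(y3-y1) + x3(y1-y2)| / 2
= |-16*(-2-7) + 6*(7--10) + -2*(-10--2)| / 2
= 131

131


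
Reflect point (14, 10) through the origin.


Reflection through origin: (x, y) -> (-x, -y)
(14, 10) -> (-14, -10)

(-14, -10)


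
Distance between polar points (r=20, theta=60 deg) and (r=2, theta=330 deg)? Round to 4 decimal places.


d = sqrt(r1^2 + r2^2 - 2*r1*r2*cos(t2-t1))
d = sqrt(20^2 + 2^2 - 2*20*2*cos(330-60)) = 20.0998

20.0998


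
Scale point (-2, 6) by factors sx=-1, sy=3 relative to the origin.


Scaling: (x*sx, y*sy) = (-2*-1, 6*3) = (2, 18)

(2, 18)


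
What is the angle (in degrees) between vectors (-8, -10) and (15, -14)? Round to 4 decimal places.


dot = -8*15 + -10*-14 = 20
|u| = 12.8062, |v| = 20.5183
cos(angle) = 0.0761
angle = 85.6347 degrees

85.6347 degrees


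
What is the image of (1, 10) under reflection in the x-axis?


Reflection across x-axis: (x, y) -> (x, -y)
(1, 10) -> (1, -10)

(1, -10)


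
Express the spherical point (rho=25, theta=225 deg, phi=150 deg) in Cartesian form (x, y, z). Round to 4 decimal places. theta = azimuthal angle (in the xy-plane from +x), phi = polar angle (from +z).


x = 25 * sin(150) * cos(225) = -8.8388
y = 25 * sin(150) * sin(225) = -8.8388
z = 25 * cos(150) = -21.6506

(-8.8388, -8.8388, -21.6506)


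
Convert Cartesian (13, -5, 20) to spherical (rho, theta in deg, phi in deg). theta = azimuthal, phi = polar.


rho = sqrt(13^2 + (-5)^2 + 20^2) = 24.3721
theta = atan2(-5, 13) = 338.9625 deg
phi = acos(20/24.3721) = 34.8541 deg

rho = 24.3721, theta = 338.9625 deg, phi = 34.8541 deg


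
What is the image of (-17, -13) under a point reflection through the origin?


Reflection through origin: (x, y) -> (-x, -y)
(-17, -13) -> (17, 13)

(17, 13)


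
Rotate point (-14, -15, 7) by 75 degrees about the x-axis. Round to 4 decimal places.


x' = -14
y' = -15*cos(75) - 7*sin(75) = -10.6438
z' = -15*sin(75) + 7*cos(75) = -12.6772

(-14, -10.6438, -12.6772)


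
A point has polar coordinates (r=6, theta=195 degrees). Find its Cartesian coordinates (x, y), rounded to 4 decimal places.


x = 6 * cos(195) = -5.7956
y = 6 * sin(195) = -1.5529

(-5.7956, -1.5529)


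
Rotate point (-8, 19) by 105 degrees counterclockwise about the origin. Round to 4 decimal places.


x' = -8*cos(105) - 19*sin(105) = -16.282
y' = -8*sin(105) + 19*cos(105) = -12.645

(-16.282, -12.645)


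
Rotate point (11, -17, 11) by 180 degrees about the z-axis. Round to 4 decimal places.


x' = 11*cos(180) - -17*sin(180) = -11
y' = 11*sin(180) + -17*cos(180) = 17
z' = 11

(-11, 17, 11)


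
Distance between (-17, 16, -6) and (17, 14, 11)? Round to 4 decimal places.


d = sqrt((17--17)^2 + (14-16)^2 + (11--6)^2) = 38.0657

38.0657


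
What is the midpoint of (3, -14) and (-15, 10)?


Midpoint = ((3+-15)/2, (-14+10)/2) = (-6, -2)

(-6, -2)


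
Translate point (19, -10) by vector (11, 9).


Translation: (x+dx, y+dy) = (19+11, -10+9) = (30, -1)

(30, -1)
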